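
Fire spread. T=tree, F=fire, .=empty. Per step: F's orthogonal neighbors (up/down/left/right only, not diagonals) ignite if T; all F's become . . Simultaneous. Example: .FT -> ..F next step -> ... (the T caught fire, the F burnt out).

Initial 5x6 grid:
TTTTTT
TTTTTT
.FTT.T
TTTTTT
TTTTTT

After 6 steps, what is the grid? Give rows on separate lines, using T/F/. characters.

Step 1: 3 trees catch fire, 1 burn out
  TTTTTT
  TFTTTT
  ..FT.T
  TFTTTT
  TTTTTT
Step 2: 7 trees catch fire, 3 burn out
  TFTTTT
  F.FTTT
  ...F.T
  F.FTTT
  TFTTTT
Step 3: 6 trees catch fire, 7 burn out
  F.FTTT
  ...FTT
  .....T
  ...FTT
  F.FTTT
Step 4: 4 trees catch fire, 6 burn out
  ...FTT
  ....FT
  .....T
  ....FT
  ...FTT
Step 5: 4 trees catch fire, 4 burn out
  ....FT
  .....F
  .....T
  .....F
  ....FT
Step 6: 3 trees catch fire, 4 burn out
  .....F
  ......
  .....F
  ......
  .....F

.....F
......
.....F
......
.....F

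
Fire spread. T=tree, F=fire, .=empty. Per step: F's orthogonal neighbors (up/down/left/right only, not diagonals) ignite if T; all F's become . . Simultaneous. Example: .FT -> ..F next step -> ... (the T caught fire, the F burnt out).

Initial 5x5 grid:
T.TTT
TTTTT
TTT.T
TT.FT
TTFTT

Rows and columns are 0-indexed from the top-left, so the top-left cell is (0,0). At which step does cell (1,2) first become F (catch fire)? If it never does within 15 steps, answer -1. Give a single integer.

Step 1: cell (1,2)='T' (+3 fires, +2 burnt)
Step 2: cell (1,2)='T' (+4 fires, +3 burnt)
Step 3: cell (1,2)='T' (+3 fires, +4 burnt)
Step 4: cell (1,2)='T' (+5 fires, +3 burnt)
Step 5: cell (1,2)='F' (+3 fires, +5 burnt)
  -> target ignites at step 5
Step 6: cell (1,2)='.' (+2 fires, +3 burnt)
Step 7: cell (1,2)='.' (+0 fires, +2 burnt)
  fire out at step 7

5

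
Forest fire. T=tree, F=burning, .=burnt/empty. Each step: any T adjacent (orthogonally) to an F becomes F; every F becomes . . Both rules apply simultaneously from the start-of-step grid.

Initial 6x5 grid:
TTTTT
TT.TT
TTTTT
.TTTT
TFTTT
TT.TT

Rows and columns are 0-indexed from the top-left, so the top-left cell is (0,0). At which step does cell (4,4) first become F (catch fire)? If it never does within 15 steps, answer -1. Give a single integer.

Step 1: cell (4,4)='T' (+4 fires, +1 burnt)
Step 2: cell (4,4)='T' (+4 fires, +4 burnt)
Step 3: cell (4,4)='F' (+6 fires, +4 burnt)
  -> target ignites at step 3
Step 4: cell (4,4)='.' (+5 fires, +6 burnt)
Step 5: cell (4,4)='.' (+4 fires, +5 burnt)
Step 6: cell (4,4)='.' (+2 fires, +4 burnt)
Step 7: cell (4,4)='.' (+1 fires, +2 burnt)
Step 8: cell (4,4)='.' (+0 fires, +1 burnt)
  fire out at step 8

3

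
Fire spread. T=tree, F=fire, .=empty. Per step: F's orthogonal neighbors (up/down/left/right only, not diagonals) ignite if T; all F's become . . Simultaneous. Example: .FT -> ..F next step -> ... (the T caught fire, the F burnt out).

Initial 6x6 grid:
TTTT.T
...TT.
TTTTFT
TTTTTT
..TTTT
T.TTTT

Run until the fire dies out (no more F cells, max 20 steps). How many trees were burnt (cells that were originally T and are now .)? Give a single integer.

Step 1: +4 fires, +1 burnt (F count now 4)
Step 2: +5 fires, +4 burnt (F count now 5)
Step 3: +6 fires, +5 burnt (F count now 6)
Step 4: +6 fires, +6 burnt (F count now 6)
Step 5: +3 fires, +6 burnt (F count now 3)
Step 6: +1 fires, +3 burnt (F count now 1)
Step 7: +0 fires, +1 burnt (F count now 0)
Fire out after step 7
Initially T: 27, now '.': 34
Total burnt (originally-T cells now '.'): 25

Answer: 25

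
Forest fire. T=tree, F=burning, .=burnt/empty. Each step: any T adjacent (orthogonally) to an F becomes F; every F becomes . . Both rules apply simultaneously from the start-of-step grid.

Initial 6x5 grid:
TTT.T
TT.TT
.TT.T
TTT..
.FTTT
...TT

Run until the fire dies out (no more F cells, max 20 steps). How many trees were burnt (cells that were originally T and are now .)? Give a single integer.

Answer: 15

Derivation:
Step 1: +2 fires, +1 burnt (F count now 2)
Step 2: +4 fires, +2 burnt (F count now 4)
Step 3: +4 fires, +4 burnt (F count now 4)
Step 4: +3 fires, +4 burnt (F count now 3)
Step 5: +2 fires, +3 burnt (F count now 2)
Step 6: +0 fires, +2 burnt (F count now 0)
Fire out after step 6
Initially T: 19, now '.': 26
Total burnt (originally-T cells now '.'): 15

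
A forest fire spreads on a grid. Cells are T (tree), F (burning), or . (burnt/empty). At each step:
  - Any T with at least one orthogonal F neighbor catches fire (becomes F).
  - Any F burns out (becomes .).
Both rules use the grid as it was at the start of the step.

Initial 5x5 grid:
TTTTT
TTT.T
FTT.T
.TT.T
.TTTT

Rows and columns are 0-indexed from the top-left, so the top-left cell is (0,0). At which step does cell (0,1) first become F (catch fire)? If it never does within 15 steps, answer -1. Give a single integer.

Step 1: cell (0,1)='T' (+2 fires, +1 burnt)
Step 2: cell (0,1)='T' (+4 fires, +2 burnt)
Step 3: cell (0,1)='F' (+4 fires, +4 burnt)
  -> target ignites at step 3
Step 4: cell (0,1)='.' (+2 fires, +4 burnt)
Step 5: cell (0,1)='.' (+2 fires, +2 burnt)
Step 6: cell (0,1)='.' (+2 fires, +2 burnt)
Step 7: cell (0,1)='.' (+2 fires, +2 burnt)
Step 8: cell (0,1)='.' (+1 fires, +2 burnt)
Step 9: cell (0,1)='.' (+0 fires, +1 burnt)
  fire out at step 9

3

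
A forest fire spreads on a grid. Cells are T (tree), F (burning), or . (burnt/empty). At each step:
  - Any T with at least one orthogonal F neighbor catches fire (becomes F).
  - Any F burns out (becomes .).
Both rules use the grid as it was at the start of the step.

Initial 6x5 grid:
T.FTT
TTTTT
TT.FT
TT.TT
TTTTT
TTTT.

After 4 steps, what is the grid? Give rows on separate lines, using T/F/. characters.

Step 1: 5 trees catch fire, 2 burn out
  T..FT
  TTFFT
  TT..F
  TT.FT
  TTTTT
  TTTT.
Step 2: 5 trees catch fire, 5 burn out
  T...F
  TF..F
  TT...
  TT..F
  TTTFT
  TTTT.
Step 3: 5 trees catch fire, 5 burn out
  T....
  F....
  TF...
  TT...
  TTF.F
  TTTF.
Step 4: 5 trees catch fire, 5 burn out
  F....
  .....
  F....
  TF...
  TF...
  TTF..

F....
.....
F....
TF...
TF...
TTF..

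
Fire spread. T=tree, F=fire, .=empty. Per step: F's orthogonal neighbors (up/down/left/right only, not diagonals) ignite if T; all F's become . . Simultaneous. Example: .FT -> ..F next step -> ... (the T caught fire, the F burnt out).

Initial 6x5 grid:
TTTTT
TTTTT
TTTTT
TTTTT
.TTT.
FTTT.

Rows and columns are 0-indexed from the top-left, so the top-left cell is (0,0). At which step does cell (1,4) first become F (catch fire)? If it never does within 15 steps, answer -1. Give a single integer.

Step 1: cell (1,4)='T' (+1 fires, +1 burnt)
Step 2: cell (1,4)='T' (+2 fires, +1 burnt)
Step 3: cell (1,4)='T' (+3 fires, +2 burnt)
Step 4: cell (1,4)='T' (+4 fires, +3 burnt)
Step 5: cell (1,4)='T' (+4 fires, +4 burnt)
Step 6: cell (1,4)='T' (+5 fires, +4 burnt)
Step 7: cell (1,4)='T' (+4 fires, +5 burnt)
Step 8: cell (1,4)='F' (+2 fires, +4 burnt)
  -> target ignites at step 8
Step 9: cell (1,4)='.' (+1 fires, +2 burnt)
Step 10: cell (1,4)='.' (+0 fires, +1 burnt)
  fire out at step 10

8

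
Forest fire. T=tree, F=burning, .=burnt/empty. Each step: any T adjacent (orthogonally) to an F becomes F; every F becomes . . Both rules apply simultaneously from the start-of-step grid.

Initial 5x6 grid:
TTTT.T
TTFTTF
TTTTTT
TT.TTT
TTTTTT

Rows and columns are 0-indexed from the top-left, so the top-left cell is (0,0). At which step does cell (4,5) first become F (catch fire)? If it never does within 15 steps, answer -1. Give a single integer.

Step 1: cell (4,5)='T' (+7 fires, +2 burnt)
Step 2: cell (4,5)='T' (+7 fires, +7 burnt)
Step 3: cell (4,5)='F' (+6 fires, +7 burnt)
  -> target ignites at step 3
Step 4: cell (4,5)='.' (+4 fires, +6 burnt)
Step 5: cell (4,5)='.' (+2 fires, +4 burnt)
Step 6: cell (4,5)='.' (+0 fires, +2 burnt)
  fire out at step 6

3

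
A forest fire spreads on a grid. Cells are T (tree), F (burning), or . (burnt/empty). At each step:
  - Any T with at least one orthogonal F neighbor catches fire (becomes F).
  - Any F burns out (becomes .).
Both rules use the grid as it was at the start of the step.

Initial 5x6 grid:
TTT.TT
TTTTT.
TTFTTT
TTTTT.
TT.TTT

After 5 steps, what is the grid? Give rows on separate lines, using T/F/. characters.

Step 1: 4 trees catch fire, 1 burn out
  TTT.TT
  TTFTT.
  TF.FTT
  TTFTT.
  TT.TTT
Step 2: 7 trees catch fire, 4 burn out
  TTF.TT
  TF.FT.
  F...FT
  TF.FT.
  TT.TTT
Step 3: 8 trees catch fire, 7 burn out
  TF..TT
  F...F.
  .....F
  F...F.
  TF.FTT
Step 4: 4 trees catch fire, 8 burn out
  F...FT
  ......
  ......
  ......
  F...FT
Step 5: 2 trees catch fire, 4 burn out
  .....F
  ......
  ......
  ......
  .....F

.....F
......
......
......
.....F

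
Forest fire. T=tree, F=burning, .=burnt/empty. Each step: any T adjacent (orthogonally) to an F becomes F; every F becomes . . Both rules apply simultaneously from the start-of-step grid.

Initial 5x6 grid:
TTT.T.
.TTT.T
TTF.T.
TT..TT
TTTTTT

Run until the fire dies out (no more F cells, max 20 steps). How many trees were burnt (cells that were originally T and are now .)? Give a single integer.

Step 1: +2 fires, +1 burnt (F count now 2)
Step 2: +5 fires, +2 burnt (F count now 5)
Step 3: +3 fires, +5 burnt (F count now 3)
Step 4: +3 fires, +3 burnt (F count now 3)
Step 5: +1 fires, +3 burnt (F count now 1)
Step 6: +1 fires, +1 burnt (F count now 1)
Step 7: +2 fires, +1 burnt (F count now 2)
Step 8: +2 fires, +2 burnt (F count now 2)
Step 9: +0 fires, +2 burnt (F count now 0)
Fire out after step 9
Initially T: 21, now '.': 28
Total burnt (originally-T cells now '.'): 19

Answer: 19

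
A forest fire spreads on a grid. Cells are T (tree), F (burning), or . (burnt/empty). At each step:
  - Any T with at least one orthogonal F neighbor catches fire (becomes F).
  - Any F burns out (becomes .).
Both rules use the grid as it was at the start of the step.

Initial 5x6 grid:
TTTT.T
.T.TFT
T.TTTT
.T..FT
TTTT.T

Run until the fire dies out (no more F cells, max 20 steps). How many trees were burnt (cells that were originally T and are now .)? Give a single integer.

Step 1: +4 fires, +2 burnt (F count now 4)
Step 2: +5 fires, +4 burnt (F count now 5)
Step 3: +2 fires, +5 burnt (F count now 2)
Step 4: +1 fires, +2 burnt (F count now 1)
Step 5: +2 fires, +1 burnt (F count now 2)
Step 6: +0 fires, +2 burnt (F count now 0)
Fire out after step 6
Initially T: 20, now '.': 24
Total burnt (originally-T cells now '.'): 14

Answer: 14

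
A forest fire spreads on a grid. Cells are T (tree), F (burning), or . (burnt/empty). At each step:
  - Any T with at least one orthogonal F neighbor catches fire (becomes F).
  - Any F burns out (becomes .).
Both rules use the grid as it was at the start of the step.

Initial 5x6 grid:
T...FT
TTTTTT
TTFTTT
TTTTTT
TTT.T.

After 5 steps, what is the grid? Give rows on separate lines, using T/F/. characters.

Step 1: 6 trees catch fire, 2 burn out
  T....F
  TTFTFT
  TF.FTT
  TTFTTT
  TTT.T.
Step 2: 8 trees catch fire, 6 burn out
  T.....
  TF.F.F
  F...FT
  TF.FTT
  TTF.T.
Step 3: 5 trees catch fire, 8 burn out
  T.....
  F.....
  .....F
  F...FT
  TF..T.
Step 4: 4 trees catch fire, 5 burn out
  F.....
  ......
  ......
  .....F
  F...F.
Step 5: 0 trees catch fire, 4 burn out
  ......
  ......
  ......
  ......
  ......

......
......
......
......
......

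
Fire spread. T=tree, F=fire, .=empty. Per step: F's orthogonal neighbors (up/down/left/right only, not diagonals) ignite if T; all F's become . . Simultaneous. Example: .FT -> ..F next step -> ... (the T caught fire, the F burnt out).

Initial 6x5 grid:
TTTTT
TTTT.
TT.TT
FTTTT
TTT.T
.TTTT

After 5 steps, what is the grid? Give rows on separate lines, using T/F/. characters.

Step 1: 3 trees catch fire, 1 burn out
  TTTTT
  TTTT.
  FT.TT
  .FTTT
  FTT.T
  .TTTT
Step 2: 4 trees catch fire, 3 burn out
  TTTTT
  FTTT.
  .F.TT
  ..FTT
  .FT.T
  .TTTT
Step 3: 5 trees catch fire, 4 burn out
  FTTTT
  .FTT.
  ...TT
  ...FT
  ..F.T
  .FTTT
Step 4: 5 trees catch fire, 5 burn out
  .FTTT
  ..FT.
  ...FT
  ....F
  ....T
  ..FTT
Step 5: 5 trees catch fire, 5 burn out
  ..FTT
  ...F.
  ....F
  .....
  ....F
  ...FT

..FTT
...F.
....F
.....
....F
...FT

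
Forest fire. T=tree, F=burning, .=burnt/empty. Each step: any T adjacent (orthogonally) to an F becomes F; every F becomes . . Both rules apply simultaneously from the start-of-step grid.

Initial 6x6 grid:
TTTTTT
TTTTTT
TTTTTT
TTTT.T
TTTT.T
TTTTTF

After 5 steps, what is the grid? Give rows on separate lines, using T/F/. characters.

Step 1: 2 trees catch fire, 1 burn out
  TTTTTT
  TTTTTT
  TTTTTT
  TTTT.T
  TTTT.F
  TTTTF.
Step 2: 2 trees catch fire, 2 burn out
  TTTTTT
  TTTTTT
  TTTTTT
  TTTT.F
  TTTT..
  TTTF..
Step 3: 3 trees catch fire, 2 burn out
  TTTTTT
  TTTTTT
  TTTTTF
  TTTT..
  TTTF..
  TTF...
Step 4: 5 trees catch fire, 3 burn out
  TTTTTT
  TTTTTF
  TTTTF.
  TTTF..
  TTF...
  TF....
Step 5: 6 trees catch fire, 5 burn out
  TTTTTF
  TTTTF.
  TTTF..
  TTF...
  TF....
  F.....

TTTTTF
TTTTF.
TTTF..
TTF...
TF....
F.....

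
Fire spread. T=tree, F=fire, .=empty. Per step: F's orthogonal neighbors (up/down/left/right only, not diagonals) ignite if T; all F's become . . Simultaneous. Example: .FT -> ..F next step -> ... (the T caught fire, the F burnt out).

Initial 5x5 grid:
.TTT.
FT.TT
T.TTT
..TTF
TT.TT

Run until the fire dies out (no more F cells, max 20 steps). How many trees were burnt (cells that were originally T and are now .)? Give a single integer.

Answer: 14

Derivation:
Step 1: +5 fires, +2 burnt (F count now 5)
Step 2: +5 fires, +5 burnt (F count now 5)
Step 3: +3 fires, +5 burnt (F count now 3)
Step 4: +1 fires, +3 burnt (F count now 1)
Step 5: +0 fires, +1 burnt (F count now 0)
Fire out after step 5
Initially T: 16, now '.': 23
Total burnt (originally-T cells now '.'): 14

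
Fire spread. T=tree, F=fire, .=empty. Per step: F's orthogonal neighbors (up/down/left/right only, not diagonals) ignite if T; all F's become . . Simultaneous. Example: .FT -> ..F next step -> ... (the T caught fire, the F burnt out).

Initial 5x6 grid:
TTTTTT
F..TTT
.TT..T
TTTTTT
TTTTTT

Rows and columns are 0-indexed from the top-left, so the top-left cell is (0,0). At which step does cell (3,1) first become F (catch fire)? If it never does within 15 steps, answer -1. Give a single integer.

Step 1: cell (3,1)='T' (+1 fires, +1 burnt)
Step 2: cell (3,1)='T' (+1 fires, +1 burnt)
Step 3: cell (3,1)='T' (+1 fires, +1 burnt)
Step 4: cell (3,1)='T' (+1 fires, +1 burnt)
Step 5: cell (3,1)='T' (+2 fires, +1 burnt)
Step 6: cell (3,1)='T' (+2 fires, +2 burnt)
Step 7: cell (3,1)='T' (+1 fires, +2 burnt)
Step 8: cell (3,1)='T' (+1 fires, +1 burnt)
Step 9: cell (3,1)='T' (+1 fires, +1 burnt)
Step 10: cell (3,1)='T' (+2 fires, +1 burnt)
Step 11: cell (3,1)='T' (+2 fires, +2 burnt)
Step 12: cell (3,1)='T' (+2 fires, +2 burnt)
Step 13: cell (3,1)='F' (+3 fires, +2 burnt)
  -> target ignites at step 13
Step 14: cell (3,1)='.' (+3 fires, +3 burnt)
Step 15: cell (3,1)='.' (+1 fires, +3 burnt)

13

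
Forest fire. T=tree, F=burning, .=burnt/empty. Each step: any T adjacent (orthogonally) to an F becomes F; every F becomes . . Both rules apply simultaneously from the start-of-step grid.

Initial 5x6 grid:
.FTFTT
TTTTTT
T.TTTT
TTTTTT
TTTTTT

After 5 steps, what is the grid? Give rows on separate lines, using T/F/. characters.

Step 1: 4 trees catch fire, 2 burn out
  ..F.FT
  TFTFTT
  T.TTTT
  TTTTTT
  TTTTTT
Step 2: 5 trees catch fire, 4 burn out
  .....F
  F.F.FT
  T.TFTT
  TTTTTT
  TTTTTT
Step 3: 5 trees catch fire, 5 burn out
  ......
  .....F
  F.F.FT
  TTTFTT
  TTTTTT
Step 4: 5 trees catch fire, 5 burn out
  ......
  ......
  .....F
  FTF.FT
  TTTFTT
Step 5: 5 trees catch fire, 5 burn out
  ......
  ......
  ......
  .F...F
  FTF.FT

......
......
......
.F...F
FTF.FT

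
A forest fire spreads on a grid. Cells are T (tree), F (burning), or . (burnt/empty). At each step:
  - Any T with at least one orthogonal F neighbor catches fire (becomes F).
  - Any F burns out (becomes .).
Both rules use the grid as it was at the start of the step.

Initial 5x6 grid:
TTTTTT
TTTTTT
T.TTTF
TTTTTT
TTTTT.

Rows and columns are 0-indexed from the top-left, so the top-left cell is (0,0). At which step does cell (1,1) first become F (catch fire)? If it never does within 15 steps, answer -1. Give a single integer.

Step 1: cell (1,1)='T' (+3 fires, +1 burnt)
Step 2: cell (1,1)='T' (+4 fires, +3 burnt)
Step 3: cell (1,1)='T' (+5 fires, +4 burnt)
Step 4: cell (1,1)='T' (+4 fires, +5 burnt)
Step 5: cell (1,1)='F' (+4 fires, +4 burnt)
  -> target ignites at step 5
Step 6: cell (1,1)='.' (+4 fires, +4 burnt)
Step 7: cell (1,1)='.' (+3 fires, +4 burnt)
Step 8: cell (1,1)='.' (+0 fires, +3 burnt)
  fire out at step 8

5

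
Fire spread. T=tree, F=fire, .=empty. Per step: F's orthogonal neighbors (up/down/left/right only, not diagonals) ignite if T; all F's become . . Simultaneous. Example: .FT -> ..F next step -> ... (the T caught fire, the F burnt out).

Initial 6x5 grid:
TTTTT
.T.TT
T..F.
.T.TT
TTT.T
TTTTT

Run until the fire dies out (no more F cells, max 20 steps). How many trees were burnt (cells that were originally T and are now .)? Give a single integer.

Answer: 20

Derivation:
Step 1: +2 fires, +1 burnt (F count now 2)
Step 2: +3 fires, +2 burnt (F count now 3)
Step 3: +3 fires, +3 burnt (F count now 3)
Step 4: +2 fires, +3 burnt (F count now 2)
Step 5: +3 fires, +2 burnt (F count now 3)
Step 6: +1 fires, +3 burnt (F count now 1)
Step 7: +2 fires, +1 burnt (F count now 2)
Step 8: +2 fires, +2 burnt (F count now 2)
Step 9: +2 fires, +2 burnt (F count now 2)
Step 10: +0 fires, +2 burnt (F count now 0)
Fire out after step 10
Initially T: 21, now '.': 29
Total burnt (originally-T cells now '.'): 20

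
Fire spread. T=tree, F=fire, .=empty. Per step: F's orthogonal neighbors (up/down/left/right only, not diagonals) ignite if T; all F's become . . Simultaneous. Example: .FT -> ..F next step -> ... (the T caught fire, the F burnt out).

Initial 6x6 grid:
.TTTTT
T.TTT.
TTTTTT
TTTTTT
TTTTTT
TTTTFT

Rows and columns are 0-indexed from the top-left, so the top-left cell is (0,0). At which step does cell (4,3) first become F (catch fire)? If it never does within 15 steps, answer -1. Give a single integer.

Step 1: cell (4,3)='T' (+3 fires, +1 burnt)
Step 2: cell (4,3)='F' (+4 fires, +3 burnt)
  -> target ignites at step 2
Step 3: cell (4,3)='.' (+5 fires, +4 burnt)
Step 4: cell (4,3)='.' (+6 fires, +5 burnt)
Step 5: cell (4,3)='.' (+5 fires, +6 burnt)
Step 6: cell (4,3)='.' (+5 fires, +5 burnt)
Step 7: cell (4,3)='.' (+2 fires, +5 burnt)
Step 8: cell (4,3)='.' (+2 fires, +2 burnt)
Step 9: cell (4,3)='.' (+0 fires, +2 burnt)
  fire out at step 9

2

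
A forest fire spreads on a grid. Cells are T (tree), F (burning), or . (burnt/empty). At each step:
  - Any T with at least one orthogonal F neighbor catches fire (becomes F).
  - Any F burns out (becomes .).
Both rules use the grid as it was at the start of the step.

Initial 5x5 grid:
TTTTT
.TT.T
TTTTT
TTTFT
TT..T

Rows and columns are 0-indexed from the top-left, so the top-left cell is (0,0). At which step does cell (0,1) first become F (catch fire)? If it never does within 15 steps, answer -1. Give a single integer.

Step 1: cell (0,1)='T' (+3 fires, +1 burnt)
Step 2: cell (0,1)='T' (+4 fires, +3 burnt)
Step 3: cell (0,1)='T' (+5 fires, +4 burnt)
Step 4: cell (0,1)='T' (+5 fires, +5 burnt)
Step 5: cell (0,1)='F' (+2 fires, +5 burnt)
  -> target ignites at step 5
Step 6: cell (0,1)='.' (+1 fires, +2 burnt)
Step 7: cell (0,1)='.' (+0 fires, +1 burnt)
  fire out at step 7

5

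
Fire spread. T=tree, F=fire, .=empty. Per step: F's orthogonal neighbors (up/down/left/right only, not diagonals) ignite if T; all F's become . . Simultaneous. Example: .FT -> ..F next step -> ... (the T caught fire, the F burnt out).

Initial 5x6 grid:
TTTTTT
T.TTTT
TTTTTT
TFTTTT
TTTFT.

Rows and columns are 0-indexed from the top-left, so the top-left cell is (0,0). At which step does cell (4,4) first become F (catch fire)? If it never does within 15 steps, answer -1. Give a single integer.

Step 1: cell (4,4)='F' (+7 fires, +2 burnt)
  -> target ignites at step 1
Step 2: cell (4,4)='.' (+5 fires, +7 burnt)
Step 3: cell (4,4)='.' (+5 fires, +5 burnt)
Step 4: cell (4,4)='.' (+5 fires, +5 burnt)
Step 5: cell (4,4)='.' (+3 fires, +5 burnt)
Step 6: cell (4,4)='.' (+1 fires, +3 burnt)
Step 7: cell (4,4)='.' (+0 fires, +1 burnt)
  fire out at step 7

1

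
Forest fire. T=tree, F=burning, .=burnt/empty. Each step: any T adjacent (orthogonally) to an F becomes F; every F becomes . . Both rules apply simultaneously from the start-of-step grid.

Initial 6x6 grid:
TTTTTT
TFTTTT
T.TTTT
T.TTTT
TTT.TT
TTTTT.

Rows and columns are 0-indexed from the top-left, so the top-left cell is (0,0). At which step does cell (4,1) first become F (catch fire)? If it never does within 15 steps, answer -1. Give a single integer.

Step 1: cell (4,1)='T' (+3 fires, +1 burnt)
Step 2: cell (4,1)='T' (+5 fires, +3 burnt)
Step 3: cell (4,1)='T' (+5 fires, +5 burnt)
Step 4: cell (4,1)='T' (+6 fires, +5 burnt)
Step 5: cell (4,1)='F' (+6 fires, +6 burnt)
  -> target ignites at step 5
Step 6: cell (4,1)='.' (+4 fires, +6 burnt)
Step 7: cell (4,1)='.' (+2 fires, +4 burnt)
Step 8: cell (4,1)='.' (+0 fires, +2 burnt)
  fire out at step 8

5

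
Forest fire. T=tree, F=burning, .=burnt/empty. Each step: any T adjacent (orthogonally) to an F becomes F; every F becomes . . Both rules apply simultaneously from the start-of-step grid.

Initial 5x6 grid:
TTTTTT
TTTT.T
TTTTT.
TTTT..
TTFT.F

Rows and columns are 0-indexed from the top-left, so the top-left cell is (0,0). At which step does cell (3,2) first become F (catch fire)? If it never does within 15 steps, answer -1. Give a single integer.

Step 1: cell (3,2)='F' (+3 fires, +2 burnt)
  -> target ignites at step 1
Step 2: cell (3,2)='.' (+4 fires, +3 burnt)
Step 3: cell (3,2)='.' (+4 fires, +4 burnt)
Step 4: cell (3,2)='.' (+5 fires, +4 burnt)
Step 5: cell (3,2)='.' (+3 fires, +5 burnt)
Step 6: cell (3,2)='.' (+2 fires, +3 burnt)
Step 7: cell (3,2)='.' (+1 fires, +2 burnt)
Step 8: cell (3,2)='.' (+1 fires, +1 burnt)
Step 9: cell (3,2)='.' (+0 fires, +1 burnt)
  fire out at step 9

1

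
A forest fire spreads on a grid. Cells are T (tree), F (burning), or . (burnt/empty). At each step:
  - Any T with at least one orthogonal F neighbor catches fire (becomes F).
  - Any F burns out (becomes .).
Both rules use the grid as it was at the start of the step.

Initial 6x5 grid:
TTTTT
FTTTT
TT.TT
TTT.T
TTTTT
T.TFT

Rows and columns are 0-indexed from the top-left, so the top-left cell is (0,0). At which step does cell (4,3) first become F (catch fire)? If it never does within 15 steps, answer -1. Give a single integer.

Step 1: cell (4,3)='F' (+6 fires, +2 burnt)
  -> target ignites at step 1
Step 2: cell (4,3)='.' (+6 fires, +6 burnt)
Step 3: cell (4,3)='.' (+7 fires, +6 burnt)
Step 4: cell (4,3)='.' (+5 fires, +7 burnt)
Step 5: cell (4,3)='.' (+1 fires, +5 burnt)
Step 6: cell (4,3)='.' (+0 fires, +1 burnt)
  fire out at step 6

1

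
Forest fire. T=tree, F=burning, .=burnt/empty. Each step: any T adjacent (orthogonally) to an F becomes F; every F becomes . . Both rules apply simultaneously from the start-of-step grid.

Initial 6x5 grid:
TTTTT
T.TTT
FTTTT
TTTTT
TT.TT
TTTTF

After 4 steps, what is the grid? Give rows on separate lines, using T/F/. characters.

Step 1: 5 trees catch fire, 2 burn out
  TTTTT
  F.TTT
  .FTTT
  FTTTT
  TT.TF
  TTTF.
Step 2: 7 trees catch fire, 5 burn out
  FTTTT
  ..TTT
  ..FTT
  .FTTF
  FT.F.
  TTF..
Step 3: 9 trees catch fire, 7 burn out
  .FTTT
  ..FTT
  ...FF
  ..FF.
  .F...
  FF...
Step 4: 3 trees catch fire, 9 burn out
  ..FTT
  ...FF
  .....
  .....
  .....
  .....

..FTT
...FF
.....
.....
.....
.....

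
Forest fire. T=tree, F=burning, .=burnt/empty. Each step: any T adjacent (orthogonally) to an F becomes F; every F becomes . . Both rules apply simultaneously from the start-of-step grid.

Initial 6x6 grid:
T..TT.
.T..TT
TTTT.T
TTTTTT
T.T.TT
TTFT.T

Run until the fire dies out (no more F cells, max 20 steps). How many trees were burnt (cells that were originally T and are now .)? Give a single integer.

Answer: 24

Derivation:
Step 1: +3 fires, +1 burnt (F count now 3)
Step 2: +2 fires, +3 burnt (F count now 2)
Step 3: +4 fires, +2 burnt (F count now 4)
Step 4: +4 fires, +4 burnt (F count now 4)
Step 5: +4 fires, +4 burnt (F count now 4)
Step 6: +2 fires, +4 burnt (F count now 2)
Step 7: +2 fires, +2 burnt (F count now 2)
Step 8: +1 fires, +2 burnt (F count now 1)
Step 9: +1 fires, +1 burnt (F count now 1)
Step 10: +1 fires, +1 burnt (F count now 1)
Step 11: +0 fires, +1 burnt (F count now 0)
Fire out after step 11
Initially T: 25, now '.': 35
Total burnt (originally-T cells now '.'): 24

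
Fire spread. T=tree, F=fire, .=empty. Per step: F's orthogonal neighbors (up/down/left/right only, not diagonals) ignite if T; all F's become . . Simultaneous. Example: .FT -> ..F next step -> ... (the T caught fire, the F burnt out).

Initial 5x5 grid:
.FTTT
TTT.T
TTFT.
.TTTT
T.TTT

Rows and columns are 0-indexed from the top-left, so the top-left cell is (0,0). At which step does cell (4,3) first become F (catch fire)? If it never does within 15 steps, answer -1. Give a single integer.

Step 1: cell (4,3)='T' (+6 fires, +2 burnt)
Step 2: cell (4,3)='T' (+6 fires, +6 burnt)
Step 3: cell (4,3)='F' (+3 fires, +6 burnt)
  -> target ignites at step 3
Step 4: cell (4,3)='.' (+2 fires, +3 burnt)
Step 5: cell (4,3)='.' (+0 fires, +2 burnt)
  fire out at step 5

3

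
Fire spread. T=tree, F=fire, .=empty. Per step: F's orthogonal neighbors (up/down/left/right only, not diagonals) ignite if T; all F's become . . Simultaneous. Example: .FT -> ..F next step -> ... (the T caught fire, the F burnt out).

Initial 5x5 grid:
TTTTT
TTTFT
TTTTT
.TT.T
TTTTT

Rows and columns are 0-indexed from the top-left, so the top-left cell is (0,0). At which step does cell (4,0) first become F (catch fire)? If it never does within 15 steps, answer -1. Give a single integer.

Step 1: cell (4,0)='T' (+4 fires, +1 burnt)
Step 2: cell (4,0)='T' (+5 fires, +4 burnt)
Step 3: cell (4,0)='T' (+5 fires, +5 burnt)
Step 4: cell (4,0)='T' (+5 fires, +5 burnt)
Step 5: cell (4,0)='T' (+2 fires, +5 burnt)
Step 6: cell (4,0)='F' (+1 fires, +2 burnt)
  -> target ignites at step 6
Step 7: cell (4,0)='.' (+0 fires, +1 burnt)
  fire out at step 7

6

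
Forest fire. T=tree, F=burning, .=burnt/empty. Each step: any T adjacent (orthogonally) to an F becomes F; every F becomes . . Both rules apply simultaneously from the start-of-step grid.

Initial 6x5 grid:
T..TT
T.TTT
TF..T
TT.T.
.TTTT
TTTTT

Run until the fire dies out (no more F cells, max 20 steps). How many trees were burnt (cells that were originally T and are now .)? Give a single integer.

Answer: 15

Derivation:
Step 1: +2 fires, +1 burnt (F count now 2)
Step 2: +3 fires, +2 burnt (F count now 3)
Step 3: +3 fires, +3 burnt (F count now 3)
Step 4: +3 fires, +3 burnt (F count now 3)
Step 5: +3 fires, +3 burnt (F count now 3)
Step 6: +1 fires, +3 burnt (F count now 1)
Step 7: +0 fires, +1 burnt (F count now 0)
Fire out after step 7
Initially T: 21, now '.': 24
Total burnt (originally-T cells now '.'): 15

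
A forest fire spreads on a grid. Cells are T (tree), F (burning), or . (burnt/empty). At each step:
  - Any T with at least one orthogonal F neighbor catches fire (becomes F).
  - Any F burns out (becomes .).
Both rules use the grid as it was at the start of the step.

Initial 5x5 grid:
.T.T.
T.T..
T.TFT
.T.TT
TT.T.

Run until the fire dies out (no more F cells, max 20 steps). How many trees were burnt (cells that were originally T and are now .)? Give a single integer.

Answer: 6

Derivation:
Step 1: +3 fires, +1 burnt (F count now 3)
Step 2: +3 fires, +3 burnt (F count now 3)
Step 3: +0 fires, +3 burnt (F count now 0)
Fire out after step 3
Initially T: 13, now '.': 18
Total burnt (originally-T cells now '.'): 6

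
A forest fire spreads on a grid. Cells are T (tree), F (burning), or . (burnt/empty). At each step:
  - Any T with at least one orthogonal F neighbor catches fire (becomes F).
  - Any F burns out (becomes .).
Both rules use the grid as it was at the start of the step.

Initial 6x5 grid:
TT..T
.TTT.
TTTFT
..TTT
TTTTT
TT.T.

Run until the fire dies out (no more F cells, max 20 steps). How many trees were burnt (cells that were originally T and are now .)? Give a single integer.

Answer: 20

Derivation:
Step 1: +4 fires, +1 burnt (F count now 4)
Step 2: +5 fires, +4 burnt (F count now 5)
Step 3: +5 fires, +5 burnt (F count now 5)
Step 4: +2 fires, +5 burnt (F count now 2)
Step 5: +3 fires, +2 burnt (F count now 3)
Step 6: +1 fires, +3 burnt (F count now 1)
Step 7: +0 fires, +1 burnt (F count now 0)
Fire out after step 7
Initially T: 21, now '.': 29
Total burnt (originally-T cells now '.'): 20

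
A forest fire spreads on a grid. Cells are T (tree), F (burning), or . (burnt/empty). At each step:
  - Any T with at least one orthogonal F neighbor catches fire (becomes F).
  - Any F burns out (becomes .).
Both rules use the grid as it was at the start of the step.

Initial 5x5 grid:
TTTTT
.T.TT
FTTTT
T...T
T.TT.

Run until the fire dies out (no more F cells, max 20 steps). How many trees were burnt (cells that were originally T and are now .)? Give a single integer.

Answer: 15

Derivation:
Step 1: +2 fires, +1 burnt (F count now 2)
Step 2: +3 fires, +2 burnt (F count now 3)
Step 3: +2 fires, +3 burnt (F count now 2)
Step 4: +4 fires, +2 burnt (F count now 4)
Step 5: +3 fires, +4 burnt (F count now 3)
Step 6: +1 fires, +3 burnt (F count now 1)
Step 7: +0 fires, +1 burnt (F count now 0)
Fire out after step 7
Initially T: 17, now '.': 23
Total burnt (originally-T cells now '.'): 15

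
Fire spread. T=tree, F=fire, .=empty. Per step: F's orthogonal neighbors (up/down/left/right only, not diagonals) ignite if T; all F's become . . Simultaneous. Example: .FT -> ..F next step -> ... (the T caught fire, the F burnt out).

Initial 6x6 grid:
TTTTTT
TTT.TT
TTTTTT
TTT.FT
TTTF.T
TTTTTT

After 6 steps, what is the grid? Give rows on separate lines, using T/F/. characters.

Step 1: 4 trees catch fire, 2 burn out
  TTTTTT
  TTT.TT
  TTTTFT
  TTT..F
  TTF..T
  TTTFTT
Step 2: 8 trees catch fire, 4 burn out
  TTTTTT
  TTT.FT
  TTTF.F
  TTF...
  TF...F
  TTF.FT
Step 3: 7 trees catch fire, 8 burn out
  TTTTFT
  TTT..F
  TTF...
  TF....
  F.....
  TF...F
Step 4: 6 trees catch fire, 7 burn out
  TTTF.F
  TTF...
  TF....
  F.....
  ......
  F.....
Step 5: 3 trees catch fire, 6 burn out
  TTF...
  TF....
  F.....
  ......
  ......
  ......
Step 6: 2 trees catch fire, 3 burn out
  TF....
  F.....
  ......
  ......
  ......
  ......

TF....
F.....
......
......
......
......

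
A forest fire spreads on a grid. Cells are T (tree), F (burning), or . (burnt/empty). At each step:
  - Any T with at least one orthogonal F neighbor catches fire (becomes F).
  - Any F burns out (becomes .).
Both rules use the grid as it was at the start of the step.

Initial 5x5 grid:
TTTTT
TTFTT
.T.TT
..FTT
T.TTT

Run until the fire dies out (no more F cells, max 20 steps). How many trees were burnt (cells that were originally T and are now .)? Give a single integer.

Step 1: +5 fires, +2 burnt (F count now 5)
Step 2: +8 fires, +5 burnt (F count now 8)
Step 3: +4 fires, +8 burnt (F count now 4)
Step 4: +0 fires, +4 burnt (F count now 0)
Fire out after step 4
Initially T: 18, now '.': 24
Total burnt (originally-T cells now '.'): 17

Answer: 17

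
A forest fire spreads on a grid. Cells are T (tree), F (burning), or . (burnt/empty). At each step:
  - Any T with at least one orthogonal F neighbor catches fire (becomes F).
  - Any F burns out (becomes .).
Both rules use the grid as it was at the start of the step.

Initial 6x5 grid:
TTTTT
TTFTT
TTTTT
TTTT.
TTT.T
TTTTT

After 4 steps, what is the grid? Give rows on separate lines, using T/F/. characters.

Step 1: 4 trees catch fire, 1 burn out
  TTFTT
  TF.FT
  TTFTT
  TTTT.
  TTT.T
  TTTTT
Step 2: 7 trees catch fire, 4 burn out
  TF.FT
  F...F
  TF.FT
  TTFT.
  TTT.T
  TTTTT
Step 3: 7 trees catch fire, 7 burn out
  F...F
  .....
  F...F
  TF.F.
  TTF.T
  TTTTT
Step 4: 3 trees catch fire, 7 burn out
  .....
  .....
  .....
  F....
  TF..T
  TTFTT

.....
.....
.....
F....
TF..T
TTFTT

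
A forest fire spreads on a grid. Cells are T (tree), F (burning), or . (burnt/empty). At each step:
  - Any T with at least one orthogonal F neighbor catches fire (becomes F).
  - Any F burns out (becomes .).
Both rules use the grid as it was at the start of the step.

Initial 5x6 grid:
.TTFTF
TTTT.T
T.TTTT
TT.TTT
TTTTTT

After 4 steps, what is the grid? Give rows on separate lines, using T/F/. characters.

Step 1: 4 trees catch fire, 2 burn out
  .TF.F.
  TTTF.F
  T.TTTT
  TT.TTT
  TTTTTT
Step 2: 4 trees catch fire, 4 burn out
  .F....
  TTF...
  T.TFTF
  TT.TTT
  TTTTTT
Step 3: 5 trees catch fire, 4 burn out
  ......
  TF....
  T.F.F.
  TT.FTF
  TTTTTT
Step 4: 4 trees catch fire, 5 burn out
  ......
  F.....
  T.....
  TT..F.
  TTTFTF

......
F.....
T.....
TT..F.
TTTFTF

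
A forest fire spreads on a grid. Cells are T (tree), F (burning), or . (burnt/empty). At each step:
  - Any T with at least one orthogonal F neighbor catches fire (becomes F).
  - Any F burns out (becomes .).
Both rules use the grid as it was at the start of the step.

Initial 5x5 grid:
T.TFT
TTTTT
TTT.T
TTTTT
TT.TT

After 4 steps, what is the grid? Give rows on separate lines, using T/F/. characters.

Step 1: 3 trees catch fire, 1 burn out
  T.F.F
  TTTFT
  TTT.T
  TTTTT
  TT.TT
Step 2: 2 trees catch fire, 3 burn out
  T....
  TTF.F
  TTT.T
  TTTTT
  TT.TT
Step 3: 3 trees catch fire, 2 burn out
  T....
  TF...
  TTF.F
  TTTTT
  TT.TT
Step 4: 4 trees catch fire, 3 burn out
  T....
  F....
  TF...
  TTFTF
  TT.TT

T....
F....
TF...
TTFTF
TT.TT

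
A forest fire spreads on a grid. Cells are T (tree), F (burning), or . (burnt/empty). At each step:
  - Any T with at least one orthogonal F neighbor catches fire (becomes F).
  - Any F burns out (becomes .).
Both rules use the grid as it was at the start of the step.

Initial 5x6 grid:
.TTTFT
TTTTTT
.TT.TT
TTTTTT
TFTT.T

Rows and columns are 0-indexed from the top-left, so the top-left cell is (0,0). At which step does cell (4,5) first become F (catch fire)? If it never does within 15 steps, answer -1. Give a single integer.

Step 1: cell (4,5)='T' (+6 fires, +2 burnt)
Step 2: cell (4,5)='T' (+8 fires, +6 burnt)
Step 3: cell (4,5)='T' (+7 fires, +8 burnt)
Step 4: cell (4,5)='T' (+2 fires, +7 burnt)
Step 5: cell (4,5)='F' (+1 fires, +2 burnt)
  -> target ignites at step 5
Step 6: cell (4,5)='.' (+0 fires, +1 burnt)
  fire out at step 6

5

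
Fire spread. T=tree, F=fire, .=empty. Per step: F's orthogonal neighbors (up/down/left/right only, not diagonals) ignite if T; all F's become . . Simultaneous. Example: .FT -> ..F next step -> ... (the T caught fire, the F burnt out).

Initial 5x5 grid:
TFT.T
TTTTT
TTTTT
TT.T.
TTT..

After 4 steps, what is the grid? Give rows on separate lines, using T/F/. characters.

Step 1: 3 trees catch fire, 1 burn out
  F.F.T
  TFTTT
  TTTTT
  TT.T.
  TTT..
Step 2: 3 trees catch fire, 3 burn out
  ....T
  F.FTT
  TFTTT
  TT.T.
  TTT..
Step 3: 4 trees catch fire, 3 burn out
  ....T
  ...FT
  F.FTT
  TF.T.
  TTT..
Step 4: 4 trees catch fire, 4 burn out
  ....T
  ....F
  ...FT
  F..T.
  TFT..

....T
....F
...FT
F..T.
TFT..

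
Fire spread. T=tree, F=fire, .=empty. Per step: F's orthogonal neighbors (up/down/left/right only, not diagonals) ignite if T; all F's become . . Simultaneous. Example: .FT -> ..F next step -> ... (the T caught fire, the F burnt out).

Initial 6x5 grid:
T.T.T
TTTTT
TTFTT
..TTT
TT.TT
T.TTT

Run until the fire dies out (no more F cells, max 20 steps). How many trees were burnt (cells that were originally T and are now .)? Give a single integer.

Step 1: +4 fires, +1 burnt (F count now 4)
Step 2: +6 fires, +4 burnt (F count now 6)
Step 3: +4 fires, +6 burnt (F count now 4)
Step 4: +4 fires, +4 burnt (F count now 4)
Step 5: +2 fires, +4 burnt (F count now 2)
Step 6: +0 fires, +2 burnt (F count now 0)
Fire out after step 6
Initially T: 23, now '.': 27
Total burnt (originally-T cells now '.'): 20

Answer: 20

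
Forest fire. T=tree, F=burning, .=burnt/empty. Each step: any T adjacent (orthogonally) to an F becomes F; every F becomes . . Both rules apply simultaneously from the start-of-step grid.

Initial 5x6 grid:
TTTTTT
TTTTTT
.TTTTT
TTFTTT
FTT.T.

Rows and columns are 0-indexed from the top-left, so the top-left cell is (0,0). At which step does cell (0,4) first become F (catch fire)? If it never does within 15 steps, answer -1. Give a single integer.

Step 1: cell (0,4)='T' (+6 fires, +2 burnt)
Step 2: cell (0,4)='T' (+4 fires, +6 burnt)
Step 3: cell (0,4)='T' (+6 fires, +4 burnt)
Step 4: cell (0,4)='T' (+5 fires, +6 burnt)
Step 5: cell (0,4)='F' (+3 fires, +5 burnt)
  -> target ignites at step 5
Step 6: cell (0,4)='.' (+1 fires, +3 burnt)
Step 7: cell (0,4)='.' (+0 fires, +1 burnt)
  fire out at step 7

5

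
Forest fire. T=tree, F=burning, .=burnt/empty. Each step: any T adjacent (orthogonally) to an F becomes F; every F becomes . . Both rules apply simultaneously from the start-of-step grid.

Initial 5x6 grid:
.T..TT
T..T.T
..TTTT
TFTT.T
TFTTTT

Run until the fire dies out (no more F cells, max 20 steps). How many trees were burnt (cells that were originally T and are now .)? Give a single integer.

Step 1: +4 fires, +2 burnt (F count now 4)
Step 2: +3 fires, +4 burnt (F count now 3)
Step 3: +2 fires, +3 burnt (F count now 2)
Step 4: +3 fires, +2 burnt (F count now 3)
Step 5: +2 fires, +3 burnt (F count now 2)
Step 6: +1 fires, +2 burnt (F count now 1)
Step 7: +1 fires, +1 burnt (F count now 1)
Step 8: +1 fires, +1 burnt (F count now 1)
Step 9: +0 fires, +1 burnt (F count now 0)
Fire out after step 9
Initially T: 19, now '.': 28
Total burnt (originally-T cells now '.'): 17

Answer: 17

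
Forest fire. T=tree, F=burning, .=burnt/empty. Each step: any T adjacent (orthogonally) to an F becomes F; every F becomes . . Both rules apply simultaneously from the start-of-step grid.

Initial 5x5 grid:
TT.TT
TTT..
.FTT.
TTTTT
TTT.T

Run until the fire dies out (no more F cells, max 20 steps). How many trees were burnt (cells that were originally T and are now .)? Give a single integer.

Answer: 16

Derivation:
Step 1: +3 fires, +1 burnt (F count now 3)
Step 2: +7 fires, +3 burnt (F count now 7)
Step 3: +4 fires, +7 burnt (F count now 4)
Step 4: +1 fires, +4 burnt (F count now 1)
Step 5: +1 fires, +1 burnt (F count now 1)
Step 6: +0 fires, +1 burnt (F count now 0)
Fire out after step 6
Initially T: 18, now '.': 23
Total burnt (originally-T cells now '.'): 16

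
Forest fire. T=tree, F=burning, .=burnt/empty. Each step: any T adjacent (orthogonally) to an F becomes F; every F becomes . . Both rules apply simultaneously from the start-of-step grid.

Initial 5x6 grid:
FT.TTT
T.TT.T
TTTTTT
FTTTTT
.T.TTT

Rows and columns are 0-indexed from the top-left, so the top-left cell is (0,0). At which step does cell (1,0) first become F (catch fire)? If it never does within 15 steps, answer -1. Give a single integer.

Step 1: cell (1,0)='F' (+4 fires, +2 burnt)
  -> target ignites at step 1
Step 2: cell (1,0)='.' (+3 fires, +4 burnt)
Step 3: cell (1,0)='.' (+2 fires, +3 burnt)
Step 4: cell (1,0)='.' (+4 fires, +2 burnt)
Step 5: cell (1,0)='.' (+4 fires, +4 burnt)
Step 6: cell (1,0)='.' (+3 fires, +4 burnt)
Step 7: cell (1,0)='.' (+2 fires, +3 burnt)
Step 8: cell (1,0)='.' (+1 fires, +2 burnt)
Step 9: cell (1,0)='.' (+0 fires, +1 burnt)
  fire out at step 9

1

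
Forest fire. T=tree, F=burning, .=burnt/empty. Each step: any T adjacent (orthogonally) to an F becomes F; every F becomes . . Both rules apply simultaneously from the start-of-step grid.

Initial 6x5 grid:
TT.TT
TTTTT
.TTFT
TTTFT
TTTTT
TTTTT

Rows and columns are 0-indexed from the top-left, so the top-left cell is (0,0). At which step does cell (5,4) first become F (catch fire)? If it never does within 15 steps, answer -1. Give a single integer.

Step 1: cell (5,4)='T' (+6 fires, +2 burnt)
Step 2: cell (5,4)='T' (+8 fires, +6 burnt)
Step 3: cell (5,4)='F' (+6 fires, +8 burnt)
  -> target ignites at step 3
Step 4: cell (5,4)='.' (+4 fires, +6 burnt)
Step 5: cell (5,4)='.' (+2 fires, +4 burnt)
Step 6: cell (5,4)='.' (+0 fires, +2 burnt)
  fire out at step 6

3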